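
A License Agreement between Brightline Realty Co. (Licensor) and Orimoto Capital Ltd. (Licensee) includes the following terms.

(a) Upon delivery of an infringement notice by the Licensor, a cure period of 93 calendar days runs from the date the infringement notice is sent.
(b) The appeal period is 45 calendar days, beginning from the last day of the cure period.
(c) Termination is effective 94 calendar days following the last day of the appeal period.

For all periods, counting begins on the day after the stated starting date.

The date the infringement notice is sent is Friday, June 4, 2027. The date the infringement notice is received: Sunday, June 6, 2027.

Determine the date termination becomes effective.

The last day of the cure period: June 4, 2027 + 93 days = September 5, 2027.
The last day of the appeal period: 45 calendar days after September 5, 2027 is October 20, 2027.
Adding 94 calendar days to October 20, 2027 gives January 22, 2028, which is the date termination becomes effective.

January 22, 2028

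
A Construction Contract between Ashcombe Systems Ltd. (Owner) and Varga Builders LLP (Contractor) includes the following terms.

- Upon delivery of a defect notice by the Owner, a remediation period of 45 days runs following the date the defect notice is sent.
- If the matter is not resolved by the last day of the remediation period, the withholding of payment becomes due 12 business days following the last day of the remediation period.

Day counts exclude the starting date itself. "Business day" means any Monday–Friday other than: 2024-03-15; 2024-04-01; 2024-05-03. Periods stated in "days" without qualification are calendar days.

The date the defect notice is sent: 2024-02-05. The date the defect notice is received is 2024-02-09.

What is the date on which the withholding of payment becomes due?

The last day of the remediation period: 2024-02-05 + 45 days = 2024-03-21.
The date on which the withholding of payment becomes due: counting 12 business days from Thursday, 2024-03-21 (Mar 22, Mar 25, Mar 26, Mar 27, …, Apr 5, Apr 8, Apr 9, skipping weekends and the listed holiday on Apr 1) reaches Tuesday, 2024-04-09.

2024-04-09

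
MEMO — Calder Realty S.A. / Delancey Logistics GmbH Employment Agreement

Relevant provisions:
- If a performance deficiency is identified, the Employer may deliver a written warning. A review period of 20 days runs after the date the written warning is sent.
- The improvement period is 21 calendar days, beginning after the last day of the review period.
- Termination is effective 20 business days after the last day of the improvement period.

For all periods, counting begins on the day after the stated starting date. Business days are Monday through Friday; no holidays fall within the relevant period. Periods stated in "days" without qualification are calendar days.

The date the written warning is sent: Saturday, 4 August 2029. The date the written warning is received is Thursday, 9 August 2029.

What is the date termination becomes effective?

12 October 2029

The last day of the review period: 20 calendar days after 4 August 2029 is 24 August 2029.
The last day of the improvement period: 24 August 2029 + 21 days = 14 September 2029.
The date termination becomes effective: 20 business days after Friday, 14 September 2029, skipping weekends — Sep 17, Sep 18, Sep 19, Sep 20, …, Oct 10, Oct 11, Oct 12 — lands on Friday, 12 October 2029.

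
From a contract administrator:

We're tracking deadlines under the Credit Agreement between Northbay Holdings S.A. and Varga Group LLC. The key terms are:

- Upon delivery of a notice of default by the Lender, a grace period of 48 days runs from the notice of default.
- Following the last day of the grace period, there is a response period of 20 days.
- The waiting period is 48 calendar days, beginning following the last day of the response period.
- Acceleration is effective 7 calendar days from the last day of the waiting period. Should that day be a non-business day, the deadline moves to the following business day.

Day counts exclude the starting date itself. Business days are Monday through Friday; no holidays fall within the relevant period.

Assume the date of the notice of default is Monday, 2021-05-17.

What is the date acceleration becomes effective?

2021-09-17

The last day of the grace period: 2021-05-17 + 48 days = 2021-07-04.
The last day of the response period: 20 calendar days after 2021-07-04 is 2021-07-24.
Adding 48 calendar days to 2021-07-24 gives 2021-09-10, which is the last day of the waiting period.
The date acceleration becomes effective: 2021-09-10 + 7 days = 2021-09-17. 2021-09-17 is a Friday, so no roll-forward applies.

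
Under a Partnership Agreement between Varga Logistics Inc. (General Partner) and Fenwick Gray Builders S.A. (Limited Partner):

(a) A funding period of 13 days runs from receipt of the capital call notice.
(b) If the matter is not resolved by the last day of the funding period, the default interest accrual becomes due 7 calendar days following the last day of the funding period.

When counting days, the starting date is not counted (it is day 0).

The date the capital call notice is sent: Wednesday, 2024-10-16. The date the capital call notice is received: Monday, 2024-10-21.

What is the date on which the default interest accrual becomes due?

The last day of the funding period: 2024-10-21 + 13 days = 2024-11-03.
The date on which the default interest accrual becomes due: 7 calendar days after 2024-11-03 is 2024-11-10.

2024-11-10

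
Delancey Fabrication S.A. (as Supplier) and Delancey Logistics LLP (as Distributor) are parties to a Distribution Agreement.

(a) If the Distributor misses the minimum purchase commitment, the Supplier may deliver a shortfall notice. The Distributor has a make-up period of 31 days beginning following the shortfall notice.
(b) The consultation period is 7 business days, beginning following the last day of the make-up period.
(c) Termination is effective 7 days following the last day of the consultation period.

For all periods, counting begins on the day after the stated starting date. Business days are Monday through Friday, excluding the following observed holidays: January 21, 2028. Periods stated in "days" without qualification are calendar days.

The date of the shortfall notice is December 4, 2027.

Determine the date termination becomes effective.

January 20, 2028

The last day of the make-up period: December 4, 2027 + 31 days = January 4, 2028.
From Tuesday, January 4, 2028, 7 business days (Jan 5, Jan 6, Jan 7, Jan 10, Jan 11, Jan 12, Jan 13, skipping weekends) brings us to Thursday, January 13, 2028, which is the last day of the consultation period.
Adding 7 calendar days to January 13, 2028 gives January 20, 2028, which is the date termination becomes effective.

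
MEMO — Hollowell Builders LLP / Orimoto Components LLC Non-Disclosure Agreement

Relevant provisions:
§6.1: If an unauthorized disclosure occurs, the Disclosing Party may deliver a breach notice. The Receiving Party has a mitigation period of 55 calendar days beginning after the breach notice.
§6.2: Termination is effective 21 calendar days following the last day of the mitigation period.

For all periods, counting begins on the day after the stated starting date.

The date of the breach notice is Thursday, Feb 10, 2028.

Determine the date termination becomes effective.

Adding 55 calendar days to Feb 10, 2028 gives Apr 5, 2028, which is the last day of the mitigation period.
Adding 21 calendar days to Apr 5, 2028 gives Apr 26, 2028, which is the date termination becomes effective.

Apr 26, 2028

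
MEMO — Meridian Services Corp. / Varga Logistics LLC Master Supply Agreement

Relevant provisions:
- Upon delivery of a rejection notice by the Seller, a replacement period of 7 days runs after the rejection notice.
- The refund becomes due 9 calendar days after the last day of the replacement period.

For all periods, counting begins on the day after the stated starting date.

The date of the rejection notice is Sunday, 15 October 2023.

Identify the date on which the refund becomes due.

31 October 2023

Adding 7 calendar days to 15 October 2023 gives 22 October 2023, which is the last day of the replacement period.
The date on which the refund becomes due: 9 calendar days after 22 October 2023 is 31 October 2023.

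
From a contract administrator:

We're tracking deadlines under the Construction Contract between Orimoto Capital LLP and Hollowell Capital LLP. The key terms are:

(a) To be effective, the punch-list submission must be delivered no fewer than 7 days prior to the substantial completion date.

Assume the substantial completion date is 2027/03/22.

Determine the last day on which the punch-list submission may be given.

2027/03/15

2027/03/22 minus 7 days is 2027/03/15.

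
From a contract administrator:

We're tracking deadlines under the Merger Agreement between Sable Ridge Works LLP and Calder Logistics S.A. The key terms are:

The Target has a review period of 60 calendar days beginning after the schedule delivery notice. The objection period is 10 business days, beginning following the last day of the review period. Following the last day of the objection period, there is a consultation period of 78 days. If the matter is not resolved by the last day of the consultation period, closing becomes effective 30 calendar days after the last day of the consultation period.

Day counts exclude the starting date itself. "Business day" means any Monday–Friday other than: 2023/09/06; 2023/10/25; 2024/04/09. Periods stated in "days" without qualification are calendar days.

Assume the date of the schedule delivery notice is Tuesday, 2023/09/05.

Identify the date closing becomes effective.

The last day of the review period: 2023/09/05 + 60 days = 2023/11/04.
The last day of the objection period: counting 10 business days from Saturday, 2023/11/04 (Nov 6, Nov 7, Nov 8, Nov 9, Nov 10, Nov 13, Nov 14, Nov 15, Nov 16, Nov 17, skipping weekends) reaches Friday, 2023/11/17.
The last day of the consultation period: 2023/11/17 + 78 days = 2024/02/03.
The date closing becomes effective: 2024/02/03 + 30 days = 2024/03/04.

2024/03/04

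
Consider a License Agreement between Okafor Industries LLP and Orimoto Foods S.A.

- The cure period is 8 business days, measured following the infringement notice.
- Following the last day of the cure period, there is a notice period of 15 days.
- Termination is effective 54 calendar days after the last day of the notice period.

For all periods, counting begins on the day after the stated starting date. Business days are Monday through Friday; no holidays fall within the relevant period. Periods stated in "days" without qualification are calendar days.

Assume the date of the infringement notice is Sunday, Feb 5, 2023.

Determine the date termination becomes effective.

The last day of the cure period: 8 business days after Sunday, Feb 5, 2023, skipping weekends — Feb 6, Feb 7, Feb 8, Feb 9, Feb 10, Feb 13, Feb 14, Feb 15 — lands on Wednesday, Feb 15, 2023.
Adding 15 calendar days to Feb 15, 2023 gives Mar 2, 2023, which is the last day of the notice period.
The date termination becomes effective: Mar 2, 2023 + 54 days = Apr 25, 2023.

Apr 25, 2023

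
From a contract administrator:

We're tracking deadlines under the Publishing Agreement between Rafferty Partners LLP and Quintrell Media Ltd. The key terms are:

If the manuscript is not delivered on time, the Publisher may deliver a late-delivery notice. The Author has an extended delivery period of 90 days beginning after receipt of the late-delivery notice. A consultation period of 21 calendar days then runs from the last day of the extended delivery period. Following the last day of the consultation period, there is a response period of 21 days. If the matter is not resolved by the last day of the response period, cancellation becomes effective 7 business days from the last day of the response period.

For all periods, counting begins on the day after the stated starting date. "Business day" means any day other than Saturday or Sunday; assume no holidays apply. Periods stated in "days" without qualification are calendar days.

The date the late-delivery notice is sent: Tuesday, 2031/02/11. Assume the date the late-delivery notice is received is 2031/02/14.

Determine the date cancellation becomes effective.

2031/07/07

The last day of the extended delivery period: 90 calendar days after 2031/02/14 is 2031/05/15.
Adding 21 calendar days to 2031/05/15 gives 2031/06/05, which is the last day of the consultation period.
The last day of the response period: 21 calendar days after 2031/06/05 is 2031/06/26.
The date cancellation becomes effective: counting 7 business days from Thursday, 2031/06/26 (Jun 27, Jun 30, Jul 1, Jul 2, Jul 3, Jul 4, Jul 7, skipping weekends) reaches Monday, 2031/07/07.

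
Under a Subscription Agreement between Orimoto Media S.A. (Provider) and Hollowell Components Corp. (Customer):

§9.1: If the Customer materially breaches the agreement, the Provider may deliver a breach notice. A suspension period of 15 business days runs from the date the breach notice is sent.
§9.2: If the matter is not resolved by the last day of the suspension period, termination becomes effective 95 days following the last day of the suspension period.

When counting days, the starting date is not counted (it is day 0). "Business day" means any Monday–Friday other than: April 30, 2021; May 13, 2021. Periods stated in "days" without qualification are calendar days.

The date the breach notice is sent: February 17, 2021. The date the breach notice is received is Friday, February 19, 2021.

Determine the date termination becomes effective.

June 13, 2021

The last day of the suspension period: 15 business days after Wednesday, February 17, 2021, skipping weekends — Feb 18, Feb 19, Feb 22, Feb 23, …, Mar 8, Mar 9, Mar 10 — lands on Wednesday, March 10, 2021.
Adding 95 calendar days to March 10, 2021 gives June 13, 2021, which is the date termination becomes effective.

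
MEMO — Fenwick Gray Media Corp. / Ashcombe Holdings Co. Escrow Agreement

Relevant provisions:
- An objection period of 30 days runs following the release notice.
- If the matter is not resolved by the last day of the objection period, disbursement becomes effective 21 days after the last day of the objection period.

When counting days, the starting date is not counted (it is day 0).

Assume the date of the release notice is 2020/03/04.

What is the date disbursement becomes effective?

2020/04/24

Adding 30 calendar days to 2020/03/04 gives 2020/04/03, which is the last day of the objection period.
The date disbursement becomes effective: 21 calendar days after 2020/04/03 is 2020/04/24.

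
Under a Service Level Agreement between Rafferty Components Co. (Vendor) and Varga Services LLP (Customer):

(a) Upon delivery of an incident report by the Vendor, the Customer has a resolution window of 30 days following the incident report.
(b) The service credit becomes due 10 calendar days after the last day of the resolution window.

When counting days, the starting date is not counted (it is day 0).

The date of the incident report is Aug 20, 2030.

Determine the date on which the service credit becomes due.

The last day of the resolution window: 30 calendar days after Aug 20, 2030 is Sep 19, 2030.
The date on which the service credit becomes due: 10 calendar days after Sep 19, 2030 is Sep 29, 2030.

Sep 29, 2030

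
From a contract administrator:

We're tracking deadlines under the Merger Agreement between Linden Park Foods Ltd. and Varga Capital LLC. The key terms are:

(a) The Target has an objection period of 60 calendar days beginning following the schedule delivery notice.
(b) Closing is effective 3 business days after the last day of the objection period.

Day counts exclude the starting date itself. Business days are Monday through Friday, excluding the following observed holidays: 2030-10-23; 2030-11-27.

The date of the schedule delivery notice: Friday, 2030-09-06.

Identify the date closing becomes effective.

2030-11-08

The last day of the objection period: 2030-09-06 + 60 days = 2030-11-05.
From Tuesday, 2030-11-05, 3 business days (Nov 6, Nov 7, Nov 8, skipping weekends) brings us to Friday, 2030-11-08, which is the date closing becomes effective.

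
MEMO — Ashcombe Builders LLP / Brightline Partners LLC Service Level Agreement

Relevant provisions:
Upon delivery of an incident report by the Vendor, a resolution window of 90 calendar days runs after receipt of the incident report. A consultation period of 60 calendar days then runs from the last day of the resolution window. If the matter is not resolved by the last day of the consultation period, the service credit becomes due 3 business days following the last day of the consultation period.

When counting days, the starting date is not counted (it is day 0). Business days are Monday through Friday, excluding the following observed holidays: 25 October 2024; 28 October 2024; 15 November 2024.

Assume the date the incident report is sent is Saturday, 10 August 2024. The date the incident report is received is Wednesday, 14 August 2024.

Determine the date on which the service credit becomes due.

15 January 2025

The last day of the resolution window: 14 August 2024 + 90 days = 12 November 2024.
The last day of the consultation period: 60 calendar days after 12 November 2024 is 11 January 2025.
The date on which the service credit becomes due: counting 3 business days from Saturday, 11 January 2025 (Jan 13, Jan 14, Jan 15, skipping weekends) reaches Wednesday, 15 January 2025.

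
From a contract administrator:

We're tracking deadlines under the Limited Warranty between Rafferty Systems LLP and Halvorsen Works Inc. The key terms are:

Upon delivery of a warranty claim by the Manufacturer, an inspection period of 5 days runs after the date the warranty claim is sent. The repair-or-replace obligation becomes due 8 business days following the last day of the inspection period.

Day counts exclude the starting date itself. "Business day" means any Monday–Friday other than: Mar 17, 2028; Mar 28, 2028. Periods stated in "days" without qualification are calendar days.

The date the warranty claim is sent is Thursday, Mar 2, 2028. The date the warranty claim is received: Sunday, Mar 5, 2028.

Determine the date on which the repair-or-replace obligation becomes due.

The last day of the inspection period: Mar 2, 2028 + 5 days = Mar 7, 2028.
The date on which the repair-or-replace obligation becomes due: 8 business days after Tuesday, Mar 7, 2028, skipping weekends and the listed holiday on Mar 17 — Mar 8, Mar 9, Mar 10, Mar 13, Mar 14, Mar 15, Mar 16, Mar 20 — lands on Monday, Mar 20, 2028.

Mar 20, 2028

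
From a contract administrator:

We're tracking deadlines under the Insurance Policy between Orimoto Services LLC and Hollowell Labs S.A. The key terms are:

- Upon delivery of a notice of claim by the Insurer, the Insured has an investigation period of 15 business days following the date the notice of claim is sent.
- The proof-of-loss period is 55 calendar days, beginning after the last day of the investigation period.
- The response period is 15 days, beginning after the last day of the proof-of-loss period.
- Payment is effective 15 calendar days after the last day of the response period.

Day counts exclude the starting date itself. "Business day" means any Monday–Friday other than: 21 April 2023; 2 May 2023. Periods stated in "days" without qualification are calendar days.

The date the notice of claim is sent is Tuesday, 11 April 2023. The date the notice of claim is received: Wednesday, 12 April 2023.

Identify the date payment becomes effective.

28 July 2023

The last day of the investigation period: 15 business days after Tuesday, 11 April 2023, skipping weekends and the listed holidays on Apr 21, May 2 — Apr 12, Apr 13, Apr 14, Apr 17, …, May 1, May 3, May 4 — lands on Thursday, 4 May 2023.
The last day of the proof-of-loss period: 55 calendar days after 4 May 2023 is 28 June 2023.
Adding 15 calendar days to 28 June 2023 gives 13 July 2023, which is the last day of the response period.
Adding 15 calendar days to 13 July 2023 gives 28 July 2023, which is the date payment becomes effective.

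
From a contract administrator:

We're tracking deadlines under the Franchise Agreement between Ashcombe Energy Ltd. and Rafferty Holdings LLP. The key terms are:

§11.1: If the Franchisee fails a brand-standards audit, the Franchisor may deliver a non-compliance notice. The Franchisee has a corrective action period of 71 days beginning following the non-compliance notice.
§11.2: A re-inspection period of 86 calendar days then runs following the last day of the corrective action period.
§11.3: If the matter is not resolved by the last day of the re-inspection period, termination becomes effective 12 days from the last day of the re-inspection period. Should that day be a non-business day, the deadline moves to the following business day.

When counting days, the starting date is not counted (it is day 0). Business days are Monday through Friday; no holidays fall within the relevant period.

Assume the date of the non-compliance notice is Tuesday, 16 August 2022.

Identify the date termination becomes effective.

The last day of the corrective action period: 16 August 2022 + 71 days = 26 October 2022.
The last day of the re-inspection period: 26 October 2022 + 86 days = 20 January 2023.
Adding 12 calendar days to 20 January 2023 gives 1 February 2023, which is the date termination becomes effective. 1 February 2023 is a Wednesday, so no roll-forward applies.

1 February 2023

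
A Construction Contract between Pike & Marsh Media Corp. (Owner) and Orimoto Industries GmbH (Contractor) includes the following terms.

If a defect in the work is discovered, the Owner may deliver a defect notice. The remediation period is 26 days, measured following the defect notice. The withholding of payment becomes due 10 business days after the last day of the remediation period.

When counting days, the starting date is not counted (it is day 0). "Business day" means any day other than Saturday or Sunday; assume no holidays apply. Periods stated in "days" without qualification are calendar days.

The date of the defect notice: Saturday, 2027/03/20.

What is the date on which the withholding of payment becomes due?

2027/04/29

Adding 26 calendar days to 2027/03/20 gives 2027/04/15, which is the last day of the remediation period.
The date on which the withholding of payment becomes due: 10 business days after Thursday, 2027/04/15, skipping weekends — Apr 16, Apr 19, Apr 20, Apr 21, Apr 22, Apr 23, Apr 26, Apr 27, Apr 28, Apr 29 — lands on Thursday, 2027/04/29.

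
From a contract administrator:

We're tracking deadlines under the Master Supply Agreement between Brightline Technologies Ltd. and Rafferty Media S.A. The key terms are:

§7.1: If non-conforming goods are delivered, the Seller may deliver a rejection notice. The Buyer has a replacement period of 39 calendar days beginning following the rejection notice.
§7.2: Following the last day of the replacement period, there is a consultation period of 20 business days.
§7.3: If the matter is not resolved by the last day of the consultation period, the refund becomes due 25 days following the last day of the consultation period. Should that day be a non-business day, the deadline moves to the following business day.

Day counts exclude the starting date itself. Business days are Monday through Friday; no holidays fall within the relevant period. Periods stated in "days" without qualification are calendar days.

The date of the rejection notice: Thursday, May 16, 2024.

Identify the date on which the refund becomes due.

Aug 16, 2024

The last day of the replacement period: May 16, 2024 + 39 days = Jun 24, 2024.
The last day of the consultation period: counting 20 business days from Monday, Jun 24, 2024 (Jun 25, Jun 26, Jun 27, Jun 28, …, Jul 18, Jul 19, Jul 22, skipping weekends) reaches Monday, Jul 22, 2024.
The date on which the refund becomes due: 25 calendar days after Jul 22, 2024 is Aug 16, 2024. Aug 16, 2024 is a Friday, so no roll-forward applies.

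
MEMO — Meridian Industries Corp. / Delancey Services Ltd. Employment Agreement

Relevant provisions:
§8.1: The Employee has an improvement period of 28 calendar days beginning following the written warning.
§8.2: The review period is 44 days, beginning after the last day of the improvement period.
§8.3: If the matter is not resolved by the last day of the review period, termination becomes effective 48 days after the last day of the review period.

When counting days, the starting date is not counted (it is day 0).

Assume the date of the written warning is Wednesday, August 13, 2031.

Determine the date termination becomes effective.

The last day of the improvement period: August 13, 2031 + 28 days = September 10, 2031.
Adding 44 calendar days to September 10, 2031 gives October 24, 2031, which is the last day of the review period.
Adding 48 calendar days to October 24, 2031 gives December 11, 2031, which is the date termination becomes effective.

December 11, 2031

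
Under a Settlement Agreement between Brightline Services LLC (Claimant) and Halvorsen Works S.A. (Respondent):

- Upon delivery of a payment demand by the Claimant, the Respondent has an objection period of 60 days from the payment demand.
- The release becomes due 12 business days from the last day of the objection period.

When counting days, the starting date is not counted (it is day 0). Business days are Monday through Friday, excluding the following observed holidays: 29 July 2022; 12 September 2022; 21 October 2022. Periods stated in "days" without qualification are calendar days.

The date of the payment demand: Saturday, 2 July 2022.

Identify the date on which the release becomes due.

The last day of the objection period: 60 calendar days after 2 July 2022 is 31 August 2022.
From Wednesday, 31 August 2022, 12 business days (Sep 1, Sep 2, Sep 5, Sep 6, …, Sep 15, Sep 16, Sep 19, skipping weekends and the listed holiday on Sep 12) brings us to Monday, 19 September 2022, which is the date on which the release becomes due.

19 September 2022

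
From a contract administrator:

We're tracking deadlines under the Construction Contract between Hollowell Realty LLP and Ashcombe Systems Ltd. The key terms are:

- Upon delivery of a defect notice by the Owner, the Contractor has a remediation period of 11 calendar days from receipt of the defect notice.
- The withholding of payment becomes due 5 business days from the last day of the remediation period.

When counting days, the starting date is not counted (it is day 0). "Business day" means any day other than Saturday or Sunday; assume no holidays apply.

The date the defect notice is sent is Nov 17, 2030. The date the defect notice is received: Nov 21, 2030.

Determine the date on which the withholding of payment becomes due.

The last day of the remediation period: 11 calendar days after Nov 21, 2030 is Dec 2, 2030.
From Monday, Dec 2, 2030, 5 business days (Dec 3, Dec 4, Dec 5, Dec 6, Dec 9, skipping weekends) brings us to Monday, Dec 9, 2030, which is the date on which the withholding of payment becomes due.

Dec 9, 2030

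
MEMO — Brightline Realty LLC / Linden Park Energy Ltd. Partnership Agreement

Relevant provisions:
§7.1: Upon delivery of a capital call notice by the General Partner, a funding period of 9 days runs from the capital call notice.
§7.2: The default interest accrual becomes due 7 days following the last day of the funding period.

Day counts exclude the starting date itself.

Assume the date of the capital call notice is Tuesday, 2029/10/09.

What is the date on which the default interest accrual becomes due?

Adding 9 calendar days to 2029/10/09 gives 2029/10/18, which is the last day of the funding period.
Adding 7 calendar days to 2029/10/18 gives 2029/10/25, which is the date on which the default interest accrual becomes due.

2029/10/25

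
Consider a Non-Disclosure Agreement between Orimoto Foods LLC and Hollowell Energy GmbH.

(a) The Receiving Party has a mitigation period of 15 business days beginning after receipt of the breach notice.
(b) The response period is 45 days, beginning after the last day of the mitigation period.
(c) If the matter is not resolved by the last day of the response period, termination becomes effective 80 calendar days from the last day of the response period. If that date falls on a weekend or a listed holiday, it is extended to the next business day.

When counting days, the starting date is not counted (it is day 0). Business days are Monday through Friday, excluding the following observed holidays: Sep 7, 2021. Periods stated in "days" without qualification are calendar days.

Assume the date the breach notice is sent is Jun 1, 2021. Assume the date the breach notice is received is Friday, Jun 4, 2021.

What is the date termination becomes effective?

Oct 28, 2021

The last day of the mitigation period: 15 business days after Friday, Jun 4, 2021, skipping weekends — Jun 7, Jun 8, Jun 9, Jun 10, …, Jun 23, Jun 24, Jun 25 — lands on Friday, Jun 25, 2021.
Adding 45 calendar days to Jun 25, 2021 gives Aug 9, 2021, which is the last day of the response period.
The date termination becomes effective: Aug 9, 2021 + 80 days = Oct 28, 2021. Oct 28, 2021 is a Thursday and is not a listed holiday, so no roll-forward applies.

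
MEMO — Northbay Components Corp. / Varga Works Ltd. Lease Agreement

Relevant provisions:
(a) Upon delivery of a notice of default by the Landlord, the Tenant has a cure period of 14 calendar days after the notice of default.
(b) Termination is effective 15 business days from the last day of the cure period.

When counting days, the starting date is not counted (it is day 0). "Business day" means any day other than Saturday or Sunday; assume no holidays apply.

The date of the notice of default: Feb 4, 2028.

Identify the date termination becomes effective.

Mar 10, 2028

The last day of the cure period: Feb 4, 2028 + 14 days = Feb 18, 2028.
The date termination becomes effective: 15 business days after Friday, Feb 18, 2028, skipping weekends — Feb 21, Feb 22, Feb 23, Feb 24, …, Mar 8, Mar 9, Mar 10 — lands on Friday, Mar 10, 2028.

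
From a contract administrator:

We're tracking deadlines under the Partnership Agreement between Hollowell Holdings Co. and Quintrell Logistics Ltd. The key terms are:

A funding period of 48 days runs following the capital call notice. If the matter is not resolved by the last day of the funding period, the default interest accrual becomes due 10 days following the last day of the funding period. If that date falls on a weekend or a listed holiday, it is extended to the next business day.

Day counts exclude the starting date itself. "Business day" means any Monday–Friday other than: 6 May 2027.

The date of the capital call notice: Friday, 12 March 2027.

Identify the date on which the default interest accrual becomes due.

10 May 2027

The last day of the funding period: 48 calendar days after 12 March 2027 is 29 April 2027.
Adding 10 calendar days to 29 April 2027 gives 9 May 2027, which is the date on which the default interest accrual becomes due. That falls on a Sunday, so it rolls to the next business day, Monday, 10 May 2027.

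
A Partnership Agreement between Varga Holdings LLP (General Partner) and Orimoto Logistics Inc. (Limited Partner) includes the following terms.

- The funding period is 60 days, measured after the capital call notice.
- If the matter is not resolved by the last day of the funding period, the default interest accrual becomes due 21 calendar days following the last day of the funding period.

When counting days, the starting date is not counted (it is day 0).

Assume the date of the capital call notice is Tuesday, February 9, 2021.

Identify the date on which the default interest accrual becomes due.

May 1, 2021

The last day of the funding period: February 9, 2021 + 60 days = April 10, 2021.
The date on which the default interest accrual becomes due: 21 calendar days after April 10, 2021 is May 1, 2021.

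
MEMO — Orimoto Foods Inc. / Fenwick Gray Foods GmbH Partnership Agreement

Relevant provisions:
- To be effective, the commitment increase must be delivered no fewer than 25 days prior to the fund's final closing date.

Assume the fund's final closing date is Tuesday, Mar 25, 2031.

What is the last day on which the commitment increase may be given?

Mar 25, 2031 minus 25 days is Feb 28, 2031.

Feb 28, 2031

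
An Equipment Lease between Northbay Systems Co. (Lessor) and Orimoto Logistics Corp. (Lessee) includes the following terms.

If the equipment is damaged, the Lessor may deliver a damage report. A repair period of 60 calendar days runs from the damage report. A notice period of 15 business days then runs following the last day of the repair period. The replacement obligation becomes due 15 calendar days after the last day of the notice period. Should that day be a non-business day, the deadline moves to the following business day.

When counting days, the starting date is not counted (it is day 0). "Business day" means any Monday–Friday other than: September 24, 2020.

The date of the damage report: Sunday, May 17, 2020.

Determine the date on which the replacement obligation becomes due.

Adding 60 calendar days to May 17, 2020 gives July 16, 2020, which is the last day of the repair period.
The last day of the notice period: 15 business days after Thursday, July 16, 2020, skipping weekends — Jul 17, Jul 20, Jul 21, Jul 22, …, Aug 4, Aug 5, Aug 6 — lands on Thursday, August 6, 2020.
The date on which the replacement obligation becomes due: August 6, 2020 + 15 days = August 21, 2020. August 21, 2020 is a Friday and is not a listed holiday, so no roll-forward applies.

August 21, 2020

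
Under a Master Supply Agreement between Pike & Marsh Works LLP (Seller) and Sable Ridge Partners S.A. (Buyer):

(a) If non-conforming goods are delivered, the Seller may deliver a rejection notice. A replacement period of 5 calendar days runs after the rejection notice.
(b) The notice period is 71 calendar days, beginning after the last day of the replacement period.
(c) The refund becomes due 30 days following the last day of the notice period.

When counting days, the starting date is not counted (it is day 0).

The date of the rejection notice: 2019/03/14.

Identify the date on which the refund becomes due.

Adding 5 calendar days to 2019/03/14 gives 2019/03/19, which is the last day of the replacement period.
Adding 71 calendar days to 2019/03/19 gives 2019/05/29, which is the last day of the notice period.
The date on which the refund becomes due: 30 calendar days after 2019/05/29 is 2019/06/28.

2019/06/28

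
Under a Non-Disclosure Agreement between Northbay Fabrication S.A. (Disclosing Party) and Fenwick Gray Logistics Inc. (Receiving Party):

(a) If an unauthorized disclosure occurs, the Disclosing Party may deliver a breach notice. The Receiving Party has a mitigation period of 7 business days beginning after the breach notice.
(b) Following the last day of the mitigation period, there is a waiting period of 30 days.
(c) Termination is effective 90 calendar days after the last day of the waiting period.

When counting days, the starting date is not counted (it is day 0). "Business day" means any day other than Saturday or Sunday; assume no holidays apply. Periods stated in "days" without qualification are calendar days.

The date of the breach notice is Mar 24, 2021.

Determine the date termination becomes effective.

The last day of the mitigation period: 7 business days after Wednesday, Mar 24, 2021, skipping weekends — Mar 25, Mar 26, Mar 29, Mar 30, Mar 31, Apr 1, Apr 2 — lands on Friday, Apr 2, 2021.
The last day of the waiting period: Apr 2, 2021 + 30 days = May 2, 2021.
The date termination becomes effective: 90 calendar days after May 2, 2021 is Jul 31, 2021.

Jul 31, 2021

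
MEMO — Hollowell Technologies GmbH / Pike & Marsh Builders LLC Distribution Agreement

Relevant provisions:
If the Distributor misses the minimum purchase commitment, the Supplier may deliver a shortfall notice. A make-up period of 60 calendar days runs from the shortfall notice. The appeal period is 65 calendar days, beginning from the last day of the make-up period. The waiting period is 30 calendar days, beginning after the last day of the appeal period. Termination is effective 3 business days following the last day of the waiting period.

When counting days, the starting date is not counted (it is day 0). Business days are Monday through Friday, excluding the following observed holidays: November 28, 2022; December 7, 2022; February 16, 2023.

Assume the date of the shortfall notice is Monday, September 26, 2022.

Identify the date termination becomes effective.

March 3, 2023

The last day of the make-up period: 60 calendar days after September 26, 2022 is November 25, 2022.
Adding 65 calendar days to November 25, 2022 gives January 29, 2023, which is the last day of the appeal period.
The last day of the waiting period: January 29, 2023 + 30 days = February 28, 2023.
The date termination becomes effective: counting 3 business days from Tuesday, February 28, 2023 (Mar 1, Mar 2, Mar 3, skipping weekends) reaches Friday, March 3, 2023.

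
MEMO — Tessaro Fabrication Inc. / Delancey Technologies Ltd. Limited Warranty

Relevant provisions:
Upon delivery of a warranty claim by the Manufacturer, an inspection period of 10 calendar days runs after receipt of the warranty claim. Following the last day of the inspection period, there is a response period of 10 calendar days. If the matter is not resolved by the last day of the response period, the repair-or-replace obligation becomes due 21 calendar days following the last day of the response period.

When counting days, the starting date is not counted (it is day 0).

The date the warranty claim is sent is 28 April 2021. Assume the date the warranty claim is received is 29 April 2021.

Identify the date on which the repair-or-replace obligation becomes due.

The last day of the inspection period: 10 calendar days after 29 April 2021 is 9 May 2021.
Adding 10 calendar days to 9 May 2021 gives 19 May 2021, which is the last day of the response period.
The date on which the repair-or-replace obligation becomes due: 19 May 2021 + 21 days = 9 June 2021.

9 June 2021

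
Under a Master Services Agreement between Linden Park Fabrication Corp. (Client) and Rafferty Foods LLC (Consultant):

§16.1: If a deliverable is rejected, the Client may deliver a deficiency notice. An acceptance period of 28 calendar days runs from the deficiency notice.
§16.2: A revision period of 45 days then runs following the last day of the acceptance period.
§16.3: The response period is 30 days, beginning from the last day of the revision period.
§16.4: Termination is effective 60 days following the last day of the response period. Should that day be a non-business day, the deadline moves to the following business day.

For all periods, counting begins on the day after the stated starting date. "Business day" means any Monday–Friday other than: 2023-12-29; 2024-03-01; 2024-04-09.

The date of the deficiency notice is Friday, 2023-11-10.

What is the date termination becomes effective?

2024-04-22

Adding 28 calendar days to 2023-11-10 gives 2023-12-08, which is the last day of the acceptance period.
Adding 45 calendar days to 2023-12-08 gives 2024-01-22, which is the last day of the revision period.
Adding 30 calendar days to 2024-01-22 gives 2024-02-21, which is the last day of the response period.
The date termination becomes effective: 2024-02-21 + 60 days = 2024-04-21. That falls on a Sunday, so it rolls to the next business day, Monday, 2024-04-22.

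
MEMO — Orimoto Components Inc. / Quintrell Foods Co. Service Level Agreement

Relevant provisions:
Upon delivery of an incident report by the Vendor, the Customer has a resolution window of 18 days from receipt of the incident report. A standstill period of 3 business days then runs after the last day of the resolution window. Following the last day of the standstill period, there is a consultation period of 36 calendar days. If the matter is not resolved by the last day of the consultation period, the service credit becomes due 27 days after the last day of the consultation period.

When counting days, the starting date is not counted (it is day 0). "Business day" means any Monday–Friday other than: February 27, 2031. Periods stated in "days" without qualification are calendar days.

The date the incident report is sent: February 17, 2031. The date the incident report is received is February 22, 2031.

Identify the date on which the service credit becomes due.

The last day of the resolution window: 18 calendar days after February 22, 2031 is March 12, 2031.
The last day of the standstill period: 3 business days after Wednesday, March 12, 2031, skipping weekends — Mar 13, Mar 14, Mar 17 — lands on Monday, March 17, 2031.
Adding 36 calendar days to March 17, 2031 gives April 22, 2031, which is the last day of the consultation period.
The date on which the service credit becomes due: April 22, 2031 + 27 days = May 19, 2031.

May 19, 2031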